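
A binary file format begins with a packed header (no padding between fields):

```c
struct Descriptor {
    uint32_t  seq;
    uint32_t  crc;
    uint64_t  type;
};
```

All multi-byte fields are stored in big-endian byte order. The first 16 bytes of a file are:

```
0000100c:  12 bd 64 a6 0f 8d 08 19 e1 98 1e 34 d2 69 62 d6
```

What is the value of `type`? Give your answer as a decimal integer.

`type` follows `seq` (4 B), `crc` (4 B), so it starts at offset 4 + 4 = 8 and occupies 8 bytes.
Bytes at offsets 8..15: E1 98 1E 34 D2 69 62 D6.
Big-endian stores the most-significant byte at the lowest address.
The bytes are already most-significant first: 0xE1981E34D26962D6.
0xE1981E34D26962D6 = 16255776067211059926.

16255776067211059926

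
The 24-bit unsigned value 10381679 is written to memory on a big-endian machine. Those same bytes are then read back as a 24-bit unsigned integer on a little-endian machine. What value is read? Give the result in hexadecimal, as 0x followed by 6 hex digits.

0x6F699E

10381679 in 24-bit hexadecimal is 0x9E696F.
Stored big-endian, the bytes at ascending addresses are 9E 69 6F.
Read back as little-endian, the first byte is least significant, giving 0x6F699E.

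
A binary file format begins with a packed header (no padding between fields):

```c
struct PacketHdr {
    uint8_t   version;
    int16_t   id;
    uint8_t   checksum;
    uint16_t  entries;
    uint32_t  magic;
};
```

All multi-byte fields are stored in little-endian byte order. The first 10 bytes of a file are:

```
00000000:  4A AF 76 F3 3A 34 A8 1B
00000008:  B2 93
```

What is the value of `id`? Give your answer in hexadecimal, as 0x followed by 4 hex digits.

0x76AF

`id` follows `version` (1 byte), so it starts at byte offset 1 and occupies 2 bytes.
Bytes at offsets 1..2: AF 76.
In little-endian order the low byte comes first in memory.
Reassemble most-significant byte first: 76 AF → 0x76AF.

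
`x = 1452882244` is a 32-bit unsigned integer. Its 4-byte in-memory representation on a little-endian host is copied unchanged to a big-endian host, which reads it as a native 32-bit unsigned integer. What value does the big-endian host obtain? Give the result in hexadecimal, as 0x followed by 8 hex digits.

0x44399956

1452882244 in 32-bit hexadecimal is 0x56993944.
Stored little-endian, the bytes at ascending addresses are 44 39 99 56.
Read back as big-endian, the last byte is least significant, giving 0x44399956.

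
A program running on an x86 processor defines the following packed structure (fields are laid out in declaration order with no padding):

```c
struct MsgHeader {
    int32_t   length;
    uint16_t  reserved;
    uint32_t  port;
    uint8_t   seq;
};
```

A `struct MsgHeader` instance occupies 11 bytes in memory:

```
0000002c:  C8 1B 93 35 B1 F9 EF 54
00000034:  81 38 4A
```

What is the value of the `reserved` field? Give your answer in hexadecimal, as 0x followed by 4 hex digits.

0xF9B1

`reserved` follows `length` (4 bytes), so it starts at byte offset 4 and occupies 2 bytes.
Bytes at offsets 4..5: B1 F9.
Little-endian: lowest address holds the least-significant byte.
Reassemble most-significant byte first: F9 B1 → 0xF9B1.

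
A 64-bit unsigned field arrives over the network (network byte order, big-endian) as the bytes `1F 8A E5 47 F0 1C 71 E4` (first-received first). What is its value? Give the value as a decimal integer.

Big-endian: lowest address holds the most-significant byte.
The bytes are already most-significant first: 0x1F8AE547F01C71E4.
0x1F8AE547F01C71E4 = 2272881059095671268.

2272881059095671268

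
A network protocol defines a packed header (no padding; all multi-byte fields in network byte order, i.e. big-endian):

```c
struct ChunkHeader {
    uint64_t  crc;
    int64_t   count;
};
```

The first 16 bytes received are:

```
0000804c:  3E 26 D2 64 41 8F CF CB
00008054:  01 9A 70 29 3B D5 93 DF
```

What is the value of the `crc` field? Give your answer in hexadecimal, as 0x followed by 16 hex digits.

0x3E26D264418FCFCB

`crc` is the first field, at byte offset 0, occupying 8 bytes.
Bytes at offsets 0..7: 3E 26 D2 64 41 8F CF CB.
Big-endian stores the most-significant byte at the lowest address.
The bytes are already most-significant first: 0x3E26D264418FCFCB.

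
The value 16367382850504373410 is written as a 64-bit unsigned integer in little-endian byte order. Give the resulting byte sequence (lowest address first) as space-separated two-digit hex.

A2 34 22 03 FC 9F 24 E3

16367382850504373410 in hexadecimal, padded to 64 bits, is 0xE3249FFC032234A2.
Split into bytes (most-significant first): E3 24 9F FC 03 22 34 A2.
Little-endian stores the least-significant byte at the lowest address.
So at ascending addresses the bytes are A2 34 22 03 FC 9F 24 E3.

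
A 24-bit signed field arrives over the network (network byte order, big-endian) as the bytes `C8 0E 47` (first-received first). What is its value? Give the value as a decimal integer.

In big-endian order the high byte comes first in memory.
The bytes are already most-significant first: 0xC80E47.
Top bit is set, so as a signed 24-bit value this is 0xC80E47 − 2^24 = -3666361.

-3666361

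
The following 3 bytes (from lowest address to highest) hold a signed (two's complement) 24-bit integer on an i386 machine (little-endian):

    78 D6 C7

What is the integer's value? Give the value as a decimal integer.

-3680648

Little-endian: lowest address holds the least-significant byte.
Reassemble most-significant byte first: C7 D6 78 → 0xC7D678.
Top bit is set, so as a signed 24-bit value this is 0xC7D678 − 2^24 = -3680648.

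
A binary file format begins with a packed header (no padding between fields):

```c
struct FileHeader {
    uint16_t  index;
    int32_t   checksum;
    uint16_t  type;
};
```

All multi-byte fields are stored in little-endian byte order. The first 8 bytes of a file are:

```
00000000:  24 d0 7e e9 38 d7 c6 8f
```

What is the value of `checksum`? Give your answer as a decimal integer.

-684136066

`checksum` follows `index` (2 bytes), so it starts at byte offset 2 and occupies 4 bytes.
Bytes at offsets 2..5: 7E E9 38 D7.
Little-endian stores the least-significant byte at the lowest address.
Reassemble most-significant byte first: D7 38 E9 7E → 0xD738E97E.
Top bit is set, so as a signed 32-bit value this is 0xD738E97E − 2^32 = -684136066.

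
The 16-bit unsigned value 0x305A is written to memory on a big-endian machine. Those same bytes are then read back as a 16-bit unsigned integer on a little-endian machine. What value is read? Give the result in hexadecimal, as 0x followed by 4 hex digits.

Stored big-endian, the bytes at ascending addresses are 30 5A.
Read back as little-endian, the first byte is least significant, giving 0x5A30.

0x5A30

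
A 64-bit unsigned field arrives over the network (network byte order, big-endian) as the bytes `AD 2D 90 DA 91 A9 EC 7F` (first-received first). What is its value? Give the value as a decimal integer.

Big-endian: lowest address holds the most-significant byte.
The bytes are already most-significant first: 0xAD2D90DA91A9EC7F.
0xAD2D90DA91A9EC7F = 12478789410934615167.

12478789410934615167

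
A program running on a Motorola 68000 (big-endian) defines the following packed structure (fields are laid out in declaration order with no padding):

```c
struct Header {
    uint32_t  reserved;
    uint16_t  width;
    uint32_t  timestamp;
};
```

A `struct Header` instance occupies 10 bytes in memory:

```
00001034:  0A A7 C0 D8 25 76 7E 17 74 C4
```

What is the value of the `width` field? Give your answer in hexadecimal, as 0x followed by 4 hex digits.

`width` follows `reserved` (4 bytes), so it starts at byte offset 4 and occupies 2 bytes.
Bytes at offsets 4..5: 25 76.
Big-endian: lowest address holds the most-significant byte.
The bytes are already most-significant first: 0x2576.

0x2576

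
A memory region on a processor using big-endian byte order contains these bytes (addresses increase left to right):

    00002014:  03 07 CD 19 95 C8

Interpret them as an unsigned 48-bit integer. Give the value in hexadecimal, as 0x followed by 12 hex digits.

0x0307CD1995C8

Big-endian: lowest address holds the most-significant byte.
The bytes are already most-significant first: 0x0307CD1995C8.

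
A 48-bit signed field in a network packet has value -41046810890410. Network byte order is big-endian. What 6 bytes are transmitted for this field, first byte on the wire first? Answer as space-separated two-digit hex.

Two's complement of -41046810890410 in 48 bits: 41046810890410 = 0x2554F49510AA; invert → 0xDAAB0B6AEF55; add 1 → 0xDAAB0B6AEF56.
Split into bytes (most-significant first): DA AB 0B 6A EF 56.
Big-endian: lowest address holds the most-significant byte.
So the memory order matches the most-significant-first order: DA AB 0B 6A EF 56.

DA AB 0B 6A EF 56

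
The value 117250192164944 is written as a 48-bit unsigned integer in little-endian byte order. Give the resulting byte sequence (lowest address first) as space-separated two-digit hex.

50 C8 0D 70 A3 6A

117250192164944 in hexadecimal, padded to 48 bits, is 0x6AA3700DC850.
Split into bytes (most-significant first): 6A A3 70 0D C8 50.
Little-endian stores the least-significant byte at the lowest address.
So at ascending addresses the bytes are 50 C8 0D 70 A3 6A.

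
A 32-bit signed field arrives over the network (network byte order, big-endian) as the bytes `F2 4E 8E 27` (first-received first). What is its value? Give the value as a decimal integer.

Big-endian stores the most-significant byte at the lowest address.
The bytes are already most-significant first: 0xF24E8E27.
Top bit is set, so as a signed 32-bit value this is 0xF24E8E27 − 2^32 = -229732825.

-229732825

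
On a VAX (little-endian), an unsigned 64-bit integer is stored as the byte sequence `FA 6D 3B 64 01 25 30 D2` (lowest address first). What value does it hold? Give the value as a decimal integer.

In little-endian order the low byte comes first in memory.
Reassemble most-significant byte first: D2 30 25 01 64 3B 6D FA → 0xD2302501643B6DFA.
0xD2302501643B6DFA = 15145646234753789434.

15145646234753789434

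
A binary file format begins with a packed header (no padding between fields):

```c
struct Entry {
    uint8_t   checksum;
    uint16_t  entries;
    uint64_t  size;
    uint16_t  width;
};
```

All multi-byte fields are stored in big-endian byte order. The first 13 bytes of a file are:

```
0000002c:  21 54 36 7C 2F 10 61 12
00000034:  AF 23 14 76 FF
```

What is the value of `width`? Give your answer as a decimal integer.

30463

`width` follows `checksum` (1 B), `entries` (2 B), `size` (8 B), so it starts at offset 1 + 2 + 8 = 11 and occupies 2 bytes.
Bytes at offsets 11..12: 76 FF.
In big-endian order the high byte comes first in memory.
The bytes are already most-significant first: 0x76FF.
0x76FF = 30463.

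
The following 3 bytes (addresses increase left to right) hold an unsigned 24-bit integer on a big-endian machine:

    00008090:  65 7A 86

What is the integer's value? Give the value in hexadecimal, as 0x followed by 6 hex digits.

Big-endian: lowest address holds the most-significant byte.
The bytes are already most-significant first: 0x657A86.

0x657A86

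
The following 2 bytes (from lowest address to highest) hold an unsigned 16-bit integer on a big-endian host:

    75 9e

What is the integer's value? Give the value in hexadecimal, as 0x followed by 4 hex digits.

In big-endian order the high byte comes first in memory.
The bytes are already most-significant first: 0x759E.

0x759E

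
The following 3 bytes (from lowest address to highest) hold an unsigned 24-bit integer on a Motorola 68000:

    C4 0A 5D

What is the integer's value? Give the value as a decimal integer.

12847709

Big-endian: lowest address holds the most-significant byte.
The bytes are already most-significant first: 0xC40A5D.
0xC40A5D = 12847709.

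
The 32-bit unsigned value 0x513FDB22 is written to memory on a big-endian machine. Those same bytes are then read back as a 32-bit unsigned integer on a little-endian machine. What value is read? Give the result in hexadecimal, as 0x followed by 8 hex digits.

Stored big-endian, the bytes at ascending addresses are 51 3F DB 22.
Read back as little-endian, the first byte is least significant, giving 0x22DB3F51.

0x22DB3F51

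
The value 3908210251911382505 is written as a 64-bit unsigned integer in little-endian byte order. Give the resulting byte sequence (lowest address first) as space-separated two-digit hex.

3908210251911382505 in hexadecimal, padded to 64 bits, is 0x363CC0847CB7C5E9.
Split into bytes (most-significant first): 36 3C C0 84 7C B7 C5 E9.
Little-endian stores the least-significant byte at the lowest address.
So at ascending addresses the bytes are E9 C5 B7 7C 84 C0 3C 36.

E9 C5 B7 7C 84 C0 3C 36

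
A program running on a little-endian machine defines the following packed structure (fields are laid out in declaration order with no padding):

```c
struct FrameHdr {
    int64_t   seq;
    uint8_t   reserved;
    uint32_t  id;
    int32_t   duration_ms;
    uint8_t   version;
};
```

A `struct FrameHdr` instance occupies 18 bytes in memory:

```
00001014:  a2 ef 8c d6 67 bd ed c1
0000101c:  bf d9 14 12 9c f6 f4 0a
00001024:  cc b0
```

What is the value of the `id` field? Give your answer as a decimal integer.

2618430681

`id` follows `seq` (8 B), `reserved` (1 B), so it starts at offset 8 + 1 = 9 and occupies 4 bytes.
Bytes at offsets 9..12: D9 14 12 9C.
In little-endian order the low byte comes first in memory.
Reassemble most-significant byte first: 9C 12 14 D9 → 0x9C1214D9.
0x9C1214D9 = 2618430681.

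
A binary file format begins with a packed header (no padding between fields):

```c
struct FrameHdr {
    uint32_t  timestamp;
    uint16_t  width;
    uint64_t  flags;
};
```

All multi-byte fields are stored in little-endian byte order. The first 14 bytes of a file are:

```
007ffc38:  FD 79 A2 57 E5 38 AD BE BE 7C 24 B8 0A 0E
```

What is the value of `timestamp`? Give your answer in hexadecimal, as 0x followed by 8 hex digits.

`timestamp` is the first field, at byte offset 0, occupying 4 bytes.
Bytes at offsets 0..3: FD 79 A2 57.
In little-endian order the low byte comes first in memory.
Reassemble most-significant byte first: 57 A2 79 FD → 0x57A279FD.

0x57A279FD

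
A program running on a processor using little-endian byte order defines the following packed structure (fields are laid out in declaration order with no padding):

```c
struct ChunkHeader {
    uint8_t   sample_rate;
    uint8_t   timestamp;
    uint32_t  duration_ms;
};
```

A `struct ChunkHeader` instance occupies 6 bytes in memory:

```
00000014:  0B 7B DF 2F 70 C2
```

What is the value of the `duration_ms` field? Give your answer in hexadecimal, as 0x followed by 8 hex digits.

`duration_ms` follows `sample_rate` (1 B), `timestamp` (1 B), so it starts at offset 1 + 1 = 2 and occupies 4 bytes.
Bytes at offsets 2..5: DF 2F 70 C2.
Little-endian: lowest address holds the least-significant byte.
Reassemble most-significant byte first: C2 70 2F DF → 0xC2702FDF.

0xC2702FDF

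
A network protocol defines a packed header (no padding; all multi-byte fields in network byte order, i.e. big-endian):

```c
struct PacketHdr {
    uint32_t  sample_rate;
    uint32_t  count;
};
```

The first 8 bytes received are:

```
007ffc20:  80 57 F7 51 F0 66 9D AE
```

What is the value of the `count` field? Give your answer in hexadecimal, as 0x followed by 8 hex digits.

`count` follows `sample_rate` (4 bytes), so it starts at byte offset 4 and occupies 4 bytes.
Bytes at offsets 4..7: F0 66 9D AE.
Big-endian: lowest address holds the most-significant byte.
The bytes are already most-significant first: 0xF0669DAE.

0xF0669DAE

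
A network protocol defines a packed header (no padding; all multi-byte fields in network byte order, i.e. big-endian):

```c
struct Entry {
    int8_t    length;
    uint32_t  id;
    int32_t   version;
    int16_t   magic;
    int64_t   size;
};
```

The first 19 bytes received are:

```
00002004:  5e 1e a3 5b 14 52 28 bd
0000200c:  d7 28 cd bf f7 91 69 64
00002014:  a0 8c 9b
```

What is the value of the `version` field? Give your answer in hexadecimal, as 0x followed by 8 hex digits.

0x5228BDD7

`version` follows `length` (1 B), `id` (4 B), so it starts at offset 1 + 4 = 5 and occupies 4 bytes.
Bytes at offsets 5..8: 52 28 BD D7.
Big-endian: lowest address holds the most-significant byte.
The bytes are already most-significant first: 0x5228BDD7.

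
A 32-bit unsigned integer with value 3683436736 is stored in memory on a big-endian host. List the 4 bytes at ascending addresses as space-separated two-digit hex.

DB 8C C8 C0

3683436736 in hexadecimal, padded to 32 bits, is 0xDB8CC8C0.
Split into bytes (most-significant first): DB 8C C8 C0.
In big-endian order the high byte comes first in memory.
So the memory order matches the most-significant-first order: DB 8C C8 C0.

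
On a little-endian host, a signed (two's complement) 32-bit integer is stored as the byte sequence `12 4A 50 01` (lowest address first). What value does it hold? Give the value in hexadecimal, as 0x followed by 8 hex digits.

In little-endian order the low byte comes first in memory.
Reassemble most-significant byte first: 01 50 4A 12 → 0x01504A12.

0x01504A12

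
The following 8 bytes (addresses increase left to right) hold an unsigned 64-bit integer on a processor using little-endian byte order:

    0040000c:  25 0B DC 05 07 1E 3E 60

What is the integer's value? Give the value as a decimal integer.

6935013491709053733

Little-endian stores the least-significant byte at the lowest address.
Reassemble most-significant byte first: 60 3E 1E 07 05 DC 0B 25 → 0x603E1E0705DC0B25.
0x603E1E0705DC0B25 = 6935013491709053733.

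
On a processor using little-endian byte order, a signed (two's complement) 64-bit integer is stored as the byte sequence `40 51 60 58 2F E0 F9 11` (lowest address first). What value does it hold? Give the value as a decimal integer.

1295312861796520256

Little-endian: lowest address holds the least-significant byte.
Reassemble most-significant byte first: 11 F9 E0 2F 58 60 51 40 → 0x11F9E02F58605140.
0x11F9E02F58605140 = 1295312861796520256.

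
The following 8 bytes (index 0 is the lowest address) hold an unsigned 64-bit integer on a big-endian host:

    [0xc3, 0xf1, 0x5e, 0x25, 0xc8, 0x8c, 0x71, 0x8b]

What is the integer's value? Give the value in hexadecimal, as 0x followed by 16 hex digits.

In big-endian order the high byte comes first in memory.
The bytes are already most-significant first: 0xC3F15E25C88C718B.

0xC3F15E25C88C718B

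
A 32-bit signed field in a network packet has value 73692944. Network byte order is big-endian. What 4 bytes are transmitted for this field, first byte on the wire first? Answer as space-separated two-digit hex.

04 64 77 10

73692944 in hexadecimal, padded to 32 bits, is 0x04647710.
Split into bytes (most-significant first): 04 64 77 10.
Big-endian stores the most-significant byte at the lowest address.
So the memory order matches the most-significant-first order: 04 64 77 10.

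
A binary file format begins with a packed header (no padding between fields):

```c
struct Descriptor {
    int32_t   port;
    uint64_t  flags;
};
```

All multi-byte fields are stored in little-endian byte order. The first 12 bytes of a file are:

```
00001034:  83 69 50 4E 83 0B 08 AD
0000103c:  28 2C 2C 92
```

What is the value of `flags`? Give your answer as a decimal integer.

10532842181726047107

`flags` follows `port` (4 bytes), so it starts at byte offset 4 and occupies 8 bytes.
Bytes at offsets 4..11: 83 0B 08 AD 28 2C 2C 92.
Little-endian stores the least-significant byte at the lowest address.
Reassemble most-significant byte first: 92 2C 2C 28 AD 08 0B 83 → 0x922C2C28AD080B83.
0x922C2C28AD080B83 = 10532842181726047107.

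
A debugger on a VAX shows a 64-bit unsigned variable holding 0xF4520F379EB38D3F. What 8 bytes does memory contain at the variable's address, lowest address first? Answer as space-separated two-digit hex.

3F 8D B3 9E 37 0F 52 F4

Split into bytes (most-significant first): F4 52 0F 37 9E B3 8D 3F.
In little-endian order the low byte comes first in memory.
So at ascending addresses the bytes are 3F 8D B3 9E 37 0F 52 F4.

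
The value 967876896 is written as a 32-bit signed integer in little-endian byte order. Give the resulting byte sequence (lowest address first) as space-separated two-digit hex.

20 A1 B0 39

967876896 in hexadecimal, padded to 32 bits, is 0x39B0A120.
Split into bytes (most-significant first): 39 B0 A1 20.
In little-endian order the low byte comes first in memory.
So at ascending addresses the bytes are 20 A1 B0 39.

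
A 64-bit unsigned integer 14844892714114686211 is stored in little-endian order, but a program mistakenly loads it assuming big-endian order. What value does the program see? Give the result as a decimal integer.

14844892714114686211 in 64-bit hexadecimal is 0xCE03A74599971D03.
Stored little-endian, the bytes at ascending addresses are 03 1D 97 99 45 A7 03 CE.
Read back as big-endian, the last byte is least significant, giving 0x031D979945A703CE.
0x031D979945A703CE = 224502240992756686.

224502240992756686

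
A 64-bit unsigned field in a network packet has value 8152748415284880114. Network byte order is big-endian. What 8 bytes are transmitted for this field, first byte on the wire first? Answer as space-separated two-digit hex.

71 24 61 7D 14 2F 22 F2

8152748415284880114 in hexadecimal, padded to 64 bits, is 0x7124617D142F22F2.
Split into bytes (most-significant first): 71 24 61 7D 14 2F 22 F2.
Big-endian: lowest address holds the most-significant byte.
So the memory order matches the most-significant-first order: 71 24 61 7D 14 2F 22 F2.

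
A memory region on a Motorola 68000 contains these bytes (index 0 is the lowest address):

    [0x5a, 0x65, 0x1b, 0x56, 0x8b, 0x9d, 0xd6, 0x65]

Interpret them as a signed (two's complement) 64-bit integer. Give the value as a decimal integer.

6513642494584804965

In big-endian order the high byte comes first in memory.
The bytes are already most-significant first: 0x5A651B568B9DD665.
0x5A651B568B9DD665 = 6513642494584804965.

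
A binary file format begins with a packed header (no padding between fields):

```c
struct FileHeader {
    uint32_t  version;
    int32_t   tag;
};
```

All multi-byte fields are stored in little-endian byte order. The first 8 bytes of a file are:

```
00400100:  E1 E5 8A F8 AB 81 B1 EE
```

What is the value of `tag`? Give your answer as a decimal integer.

-290356821

`tag` follows `version` (4 bytes), so it starts at byte offset 4 and occupies 4 bytes.
Bytes at offsets 4..7: AB 81 B1 EE.
In little-endian order the low byte comes first in memory.
Reassemble most-significant byte first: EE B1 81 AB → 0xEEB181AB.
Top bit is set, so as a signed 32-bit value this is 0xEEB181AB − 2^32 = -290356821.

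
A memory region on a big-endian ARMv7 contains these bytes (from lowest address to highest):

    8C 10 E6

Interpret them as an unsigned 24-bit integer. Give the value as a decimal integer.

Big-endian: lowest address holds the most-significant byte.
The bytes are already most-significant first: 0x8C10E6.
0x8C10E6 = 9179366.

9179366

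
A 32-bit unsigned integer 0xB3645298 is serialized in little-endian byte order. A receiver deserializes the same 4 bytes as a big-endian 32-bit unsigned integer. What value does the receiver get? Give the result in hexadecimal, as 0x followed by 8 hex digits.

0x985264B3

Stored little-endian, the bytes at ascending addresses are 98 52 64 B3.
Read back as big-endian, the last byte is least significant, giving 0x985264B3.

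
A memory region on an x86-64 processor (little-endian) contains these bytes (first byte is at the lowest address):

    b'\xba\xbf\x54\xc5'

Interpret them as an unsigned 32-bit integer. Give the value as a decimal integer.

3310665658

In little-endian order the low byte comes first in memory.
Reassemble most-significant byte first: C5 54 BF BA → 0xC554BFBA.
0xC554BFBA = 3310665658.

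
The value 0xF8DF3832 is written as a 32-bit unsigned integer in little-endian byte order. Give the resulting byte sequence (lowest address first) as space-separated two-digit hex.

32 38 DF F8

Split into bytes (most-significant first): F8 DF 38 32.
Little-endian: lowest address holds the least-significant byte.
So at ascending addresses the bytes are 32 38 DF F8.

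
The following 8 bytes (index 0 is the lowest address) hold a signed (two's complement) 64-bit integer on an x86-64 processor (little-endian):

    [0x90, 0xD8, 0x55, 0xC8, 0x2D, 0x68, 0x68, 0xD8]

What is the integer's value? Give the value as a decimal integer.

In little-endian order the low byte comes first in memory.
Reassemble most-significant byte first: D8 68 68 2D C8 55 D8 90 → 0xD868682DC855D890.
Top bit is set, so as a signed 64-bit value this is 0xD868682DC855D890 − 2^64 = -2852915818095322992.

-2852915818095322992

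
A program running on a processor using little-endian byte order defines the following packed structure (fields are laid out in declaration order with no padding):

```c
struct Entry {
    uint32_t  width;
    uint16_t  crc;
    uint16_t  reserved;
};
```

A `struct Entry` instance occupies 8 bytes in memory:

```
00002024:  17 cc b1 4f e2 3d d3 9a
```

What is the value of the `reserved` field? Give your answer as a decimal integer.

39635

`reserved` follows `width` (4 B), `crc` (2 B), so it starts at offset 4 + 2 = 6 and occupies 2 bytes.
Bytes at offsets 6..7: D3 9A.
Little-endian: lowest address holds the least-significant byte.
Reassemble most-significant byte first: 9A D3 → 0x9AD3.
0x9AD3 = 39635.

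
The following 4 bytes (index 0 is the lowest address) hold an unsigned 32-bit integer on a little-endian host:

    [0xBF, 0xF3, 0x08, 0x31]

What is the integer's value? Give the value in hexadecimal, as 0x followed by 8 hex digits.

0x3108F3BF

Little-endian stores the least-significant byte at the lowest address.
Reassemble most-significant byte first: 31 08 F3 BF → 0x3108F3BF.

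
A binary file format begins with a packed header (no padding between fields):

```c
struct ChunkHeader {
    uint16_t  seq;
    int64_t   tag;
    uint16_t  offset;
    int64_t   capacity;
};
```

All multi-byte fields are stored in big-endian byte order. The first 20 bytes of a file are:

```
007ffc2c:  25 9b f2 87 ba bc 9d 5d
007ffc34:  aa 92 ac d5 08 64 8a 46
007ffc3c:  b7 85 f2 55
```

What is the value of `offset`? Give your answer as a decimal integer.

44245

`offset` follows `seq` (2 B), `tag` (8 B), so it starts at offset 2 + 8 = 10 and occupies 2 bytes.
Bytes at offsets 10..11: AC D5.
Big-endian: lowest address holds the most-significant byte.
The bytes are already most-significant first: 0xACD5.
0xACD5 = 44245.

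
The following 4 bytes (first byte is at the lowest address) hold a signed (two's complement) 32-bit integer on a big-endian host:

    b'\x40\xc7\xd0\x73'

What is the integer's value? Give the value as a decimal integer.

1086836851

Big-endian stores the most-significant byte at the lowest address.
The bytes are already most-significant first: 0x40C7D073.
0x40C7D073 = 1086836851.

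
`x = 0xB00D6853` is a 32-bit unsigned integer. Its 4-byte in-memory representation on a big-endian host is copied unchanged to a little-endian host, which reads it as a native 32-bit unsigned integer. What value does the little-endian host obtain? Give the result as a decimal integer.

1399328176

Stored big-endian, the bytes at ascending addresses are B0 0D 68 53.
Read back as little-endian, the first byte is least significant, giving 0x53680DB0.
0x53680DB0 = 1399328176.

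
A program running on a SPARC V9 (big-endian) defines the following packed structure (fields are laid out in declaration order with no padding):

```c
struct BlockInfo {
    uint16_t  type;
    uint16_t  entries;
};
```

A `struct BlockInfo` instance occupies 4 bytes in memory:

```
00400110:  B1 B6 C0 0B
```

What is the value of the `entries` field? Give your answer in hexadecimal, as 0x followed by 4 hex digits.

`entries` follows `type` (2 bytes), so it starts at byte offset 2 and occupies 2 bytes.
Bytes at offsets 2..3: C0 0B.
In big-endian order the high byte comes first in memory.
The bytes are already most-significant first: 0xC00B.

0xC00B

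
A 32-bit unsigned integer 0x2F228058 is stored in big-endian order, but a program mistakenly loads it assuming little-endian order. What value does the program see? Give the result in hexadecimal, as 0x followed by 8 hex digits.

Stored big-endian, the bytes at ascending addresses are 2F 22 80 58.
Read back as little-endian, the first byte is least significant, giving 0x5880222F.

0x5880222F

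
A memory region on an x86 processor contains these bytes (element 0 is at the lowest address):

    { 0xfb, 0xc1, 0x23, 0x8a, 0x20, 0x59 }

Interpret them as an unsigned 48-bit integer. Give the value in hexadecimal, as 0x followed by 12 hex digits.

0x59208A23C1FB

Little-endian: lowest address holds the least-significant byte.
Reassemble most-significant byte first: 59 20 8A 23 C1 FB → 0x59208A23C1FB.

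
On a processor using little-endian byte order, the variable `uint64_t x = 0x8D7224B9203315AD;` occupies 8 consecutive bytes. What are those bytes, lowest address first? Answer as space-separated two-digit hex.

Split into bytes (most-significant first): 8D 72 24 B9 20 33 15 AD.
In little-endian order the low byte comes first in memory.
So at ascending addresses the bytes are AD 15 33 20 B9 24 72 8D.

AD 15 33 20 B9 24 72 8D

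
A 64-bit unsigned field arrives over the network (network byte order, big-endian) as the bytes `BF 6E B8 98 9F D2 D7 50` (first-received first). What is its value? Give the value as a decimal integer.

13794165674338342736

In big-endian order the high byte comes first in memory.
The bytes are already most-significant first: 0xBF6EB8989FD2D750.
0xBF6EB8989FD2D750 = 13794165674338342736.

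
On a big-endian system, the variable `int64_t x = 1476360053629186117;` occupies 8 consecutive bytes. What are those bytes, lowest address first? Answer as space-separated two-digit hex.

1476360053629186117 in hexadecimal, padded to 64 bits, is 0x147D15A58D24F045.
Split into bytes (most-significant first): 14 7D 15 A5 8D 24 F0 45.
In big-endian order the high byte comes first in memory.
So the memory order matches the most-significant-first order: 14 7D 15 A5 8D 24 F0 45.

14 7D 15 A5 8D 24 F0 45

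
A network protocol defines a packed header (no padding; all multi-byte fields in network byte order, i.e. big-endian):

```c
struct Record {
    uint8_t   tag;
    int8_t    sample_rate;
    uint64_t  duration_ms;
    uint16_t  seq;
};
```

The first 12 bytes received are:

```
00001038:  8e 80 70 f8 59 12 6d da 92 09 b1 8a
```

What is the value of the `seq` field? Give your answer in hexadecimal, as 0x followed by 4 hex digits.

`seq` follows `tag` (1 B), `sample_rate` (1 B), `duration_ms` (8 B), so it starts at offset 1 + 1 + 8 = 10 and occupies 2 bytes.
Bytes at offsets 10..11: B1 8A.
In big-endian order the high byte comes first in memory.
The bytes are already most-significant first: 0xB18A.

0xB18A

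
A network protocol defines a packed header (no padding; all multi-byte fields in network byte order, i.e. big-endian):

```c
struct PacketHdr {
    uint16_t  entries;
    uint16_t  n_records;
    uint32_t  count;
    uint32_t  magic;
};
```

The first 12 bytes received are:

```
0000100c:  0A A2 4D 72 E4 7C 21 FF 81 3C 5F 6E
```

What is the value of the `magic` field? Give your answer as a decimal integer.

`magic` follows `entries` (2 B), `n_records` (2 B), `count` (4 B), so it starts at offset 2 + 2 + 4 = 8 and occupies 4 bytes.
Bytes at offsets 8..11: 81 3C 5F 6E.
In big-endian order the high byte comes first in memory.
The bytes are already most-significant first: 0x813C5F6E.
0x813C5F6E = 2168217454.

2168217454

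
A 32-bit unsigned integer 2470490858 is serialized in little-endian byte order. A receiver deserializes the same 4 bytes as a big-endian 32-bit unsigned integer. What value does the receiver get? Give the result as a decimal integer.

2470490858 in 32-bit hexadecimal is 0x9340B2EA.
Stored little-endian, the bytes at ascending addresses are EA B2 40 93.
Read back as big-endian, the last byte is least significant, giving 0xEAB24093.
0xEAB24093 = 3937550483.

3937550483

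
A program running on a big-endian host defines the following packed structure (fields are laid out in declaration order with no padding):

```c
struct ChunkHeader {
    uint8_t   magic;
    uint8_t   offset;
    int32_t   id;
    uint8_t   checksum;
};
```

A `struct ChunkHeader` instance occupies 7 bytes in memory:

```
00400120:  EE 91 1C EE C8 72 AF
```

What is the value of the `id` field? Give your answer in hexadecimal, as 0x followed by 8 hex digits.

0x1CEEC872

`id` follows `magic` (1 B), `offset` (1 B), so it starts at offset 1 + 1 = 2 and occupies 4 bytes.
Bytes at offsets 2..5: 1C EE C8 72.
In big-endian order the high byte comes first in memory.
The bytes are already most-significant first: 0x1CEEC872.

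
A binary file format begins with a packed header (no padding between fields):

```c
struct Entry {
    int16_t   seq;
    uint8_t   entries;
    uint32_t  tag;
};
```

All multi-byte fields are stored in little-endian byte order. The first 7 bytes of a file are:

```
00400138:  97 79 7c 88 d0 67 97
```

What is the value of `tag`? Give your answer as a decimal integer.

2540163208

`tag` follows `seq` (2 B), `entries` (1 B), so it starts at offset 2 + 1 = 3 and occupies 4 bytes.
Bytes at offsets 3..6: 88 D0 67 97.
Little-endian: lowest address holds the least-significant byte.
Reassemble most-significant byte first: 97 67 D0 88 → 0x9767D088.
0x9767D088 = 2540163208.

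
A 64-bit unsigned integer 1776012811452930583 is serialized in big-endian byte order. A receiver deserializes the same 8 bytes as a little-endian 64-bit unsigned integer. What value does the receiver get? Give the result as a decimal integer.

1776012811452930583 in 64-bit hexadecimal is 0x18A5AA3E0731DA17.
Stored big-endian, the bytes at ascending addresses are 18 A5 AA 3E 07 31 DA 17.
Read back as little-endian, the first byte is least significant, giving 0x17DA31073EAAA518.
0x17DA31073EAAA518 = 1718740114981168408.

1718740114981168408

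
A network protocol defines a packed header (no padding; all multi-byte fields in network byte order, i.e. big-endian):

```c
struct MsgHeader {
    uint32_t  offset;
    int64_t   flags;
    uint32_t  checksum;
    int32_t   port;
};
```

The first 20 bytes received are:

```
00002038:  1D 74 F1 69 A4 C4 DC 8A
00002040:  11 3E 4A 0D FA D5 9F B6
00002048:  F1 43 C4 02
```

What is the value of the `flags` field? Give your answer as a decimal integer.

-6573887070501189107

`flags` follows `offset` (4 bytes), so it starts at byte offset 4 and occupies 8 bytes.
Bytes at offsets 4..11: A4 C4 DC 8A 11 3E 4A 0D.
Big-endian: lowest address holds the most-significant byte.
The bytes are already most-significant first: 0xA4C4DC8A113E4A0D.
Top bit is set, so as a signed 64-bit value this is 0xA4C4DC8A113E4A0D − 2^64 = -6573887070501189107.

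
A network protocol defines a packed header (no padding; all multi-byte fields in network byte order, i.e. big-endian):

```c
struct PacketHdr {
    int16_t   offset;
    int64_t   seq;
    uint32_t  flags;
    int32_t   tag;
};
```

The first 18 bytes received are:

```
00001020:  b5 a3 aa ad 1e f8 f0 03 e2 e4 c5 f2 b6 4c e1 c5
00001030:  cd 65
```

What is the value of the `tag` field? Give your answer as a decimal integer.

-507130523

`tag` follows `offset` (2 B), `seq` (8 B), `flags` (4 B), so it starts at offset 2 + 8 + 4 = 14 and occupies 4 bytes.
Bytes at offsets 14..17: E1 C5 CD 65.
Big-endian: lowest address holds the most-significant byte.
The bytes are already most-significant first: 0xE1C5CD65.
Top bit is set, so as a signed 32-bit value this is 0xE1C5CD65 − 2^32 = -507130523.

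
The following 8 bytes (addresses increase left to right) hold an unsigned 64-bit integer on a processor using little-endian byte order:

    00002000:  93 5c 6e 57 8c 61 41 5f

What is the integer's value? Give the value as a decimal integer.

Little-endian: lowest address holds the least-significant byte.
Reassemble most-significant byte first: 5F 41 61 8C 57 6E 5C 93 → 0x5F41618C576E5C93.
0x5F41618C576E5C93 = 6863874562479512723.

6863874562479512723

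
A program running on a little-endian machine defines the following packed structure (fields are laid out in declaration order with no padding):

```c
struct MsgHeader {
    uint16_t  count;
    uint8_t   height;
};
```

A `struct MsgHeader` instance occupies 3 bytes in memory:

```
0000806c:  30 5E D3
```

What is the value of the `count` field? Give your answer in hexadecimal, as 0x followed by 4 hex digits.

`count` is the first field, at byte offset 0, occupying 2 bytes.
Bytes at offsets 0..1: 30 5E.
Little-endian: lowest address holds the least-significant byte.
Reassemble most-significant byte first: 5E 30 → 0x5E30.

0x5E30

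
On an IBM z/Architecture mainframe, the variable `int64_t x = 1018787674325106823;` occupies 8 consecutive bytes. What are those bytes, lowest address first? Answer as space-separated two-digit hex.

0E 23 75 FD F5 B1 C0 87

1018787674325106823 in hexadecimal, padded to 64 bits, is 0x0E2375FDF5B1C087.
Split into bytes (most-significant first): 0E 23 75 FD F5 B1 C0 87.
In big-endian order the high byte comes first in memory.
So the memory order matches the most-significant-first order: 0E 23 75 FD F5 B1 C0 87.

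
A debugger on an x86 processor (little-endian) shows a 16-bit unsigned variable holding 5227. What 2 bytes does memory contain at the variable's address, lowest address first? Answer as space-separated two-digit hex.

5227 in hexadecimal, padded to 16 bits, is 0x146B.
Split into bytes (most-significant first): 14 6B.
Little-endian: lowest address holds the least-significant byte.
So at ascending addresses the bytes are 6B 14.

6B 14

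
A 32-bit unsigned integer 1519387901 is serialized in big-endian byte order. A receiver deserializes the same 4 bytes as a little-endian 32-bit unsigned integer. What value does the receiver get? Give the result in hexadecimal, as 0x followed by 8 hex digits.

1519387901 in 32-bit hexadecimal is 0x5A9004FD.
Stored big-endian, the bytes at ascending addresses are 5A 90 04 FD.
Read back as little-endian, the first byte is least significant, giving 0xFD04905A.

0xFD04905A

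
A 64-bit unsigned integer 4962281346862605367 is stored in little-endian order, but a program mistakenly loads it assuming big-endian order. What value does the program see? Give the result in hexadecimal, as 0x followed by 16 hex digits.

4962281346862605367 in 64-bit hexadecimal is 0x44DD9097FB4AE437.
Stored little-endian, the bytes at ascending addresses are 37 E4 4A FB 97 90 DD 44.
Read back as big-endian, the last byte is least significant, giving 0x37E44AFB9790DD44.

0x37E44AFB9790DD44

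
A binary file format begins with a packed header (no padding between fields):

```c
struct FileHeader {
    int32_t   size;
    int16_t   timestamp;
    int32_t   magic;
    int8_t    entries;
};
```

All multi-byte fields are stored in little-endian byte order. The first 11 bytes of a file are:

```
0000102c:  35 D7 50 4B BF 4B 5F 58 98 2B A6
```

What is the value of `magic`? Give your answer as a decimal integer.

`magic` follows `size` (4 B), `timestamp` (2 B), so it starts at offset 4 + 2 = 6 and occupies 4 bytes.
Bytes at offsets 6..9: 5F 58 98 2B.
Little-endian: lowest address holds the least-significant byte.
Reassemble most-significant byte first: 2B 98 58 5F → 0x2B98585F.
0x2B98585F = 731404383.

731404383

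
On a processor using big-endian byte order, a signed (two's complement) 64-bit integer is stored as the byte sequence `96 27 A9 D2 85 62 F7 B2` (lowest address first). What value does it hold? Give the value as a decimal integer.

-7626940722282563662

Big-endian: lowest address holds the most-significant byte.
The bytes are already most-significant first: 0x9627A9D28562F7B2.
Top bit is set, so as a signed 64-bit value this is 0x9627A9D28562F7B2 − 2^64 = -7626940722282563662.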